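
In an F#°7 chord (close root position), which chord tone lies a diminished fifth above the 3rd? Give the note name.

Spelling the chord: F#-A-C-Eb.
The 3rd is A. A diminished fifth above A is Eb.
Eb is the chord's 7th.

Eb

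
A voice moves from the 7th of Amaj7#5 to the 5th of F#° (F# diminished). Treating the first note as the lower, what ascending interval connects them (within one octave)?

The 7th of Amaj7#5 is G#; the 5th of F#° (F# diminished) is C.
G# up to C is 4 semitones, a half step narrower than a perfect fourth, so the interval is diminished.

d4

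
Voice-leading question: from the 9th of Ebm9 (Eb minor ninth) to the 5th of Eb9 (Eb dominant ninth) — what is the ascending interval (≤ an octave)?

P4

The 9th of Ebm9 (Eb minor ninth) is F; the 5th of Eb9 (Eb dominant ninth) is Bb.
F up to Bb spans 4 letter names and 5 semitones — a perfect fourth.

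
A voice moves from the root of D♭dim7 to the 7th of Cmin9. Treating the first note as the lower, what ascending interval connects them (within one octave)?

major sixth

D♭dim7 has D♭ as its root, and Cmin9 has B♭ as its 7th.
From D♭ to B♭ is 9 semitones, exactly the major sixth.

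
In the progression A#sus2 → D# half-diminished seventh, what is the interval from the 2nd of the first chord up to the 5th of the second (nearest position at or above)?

diminished 7th

The 2nd of A#sus2 is B#; the 5th of D# half-diminished seventh is A.
7 letter names make it a seventh; at 9 semitones (a whole step narrower than major) the quality is diminished.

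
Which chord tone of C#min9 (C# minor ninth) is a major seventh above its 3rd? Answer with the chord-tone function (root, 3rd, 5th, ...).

C# minor ninth: C#, E, G#, B, D#.
The 3rd is E. A major seventh above E is D#.
D# is the chord's 9th.

9th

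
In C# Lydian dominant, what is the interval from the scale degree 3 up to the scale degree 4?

The scale runs C# D# E# F## G# A# B.
That puts E# below F##.
Counting 2 letters and 2 half steps from E# gives a major second.

M2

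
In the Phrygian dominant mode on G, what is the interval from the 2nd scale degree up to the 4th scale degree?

major third

Spelling the Phrygian dominant mode on G: G Ab B C D Eb F.
2nd scale degree = Ab; scale degree 4 = C.
From Ab to C is 4 semitones, exactly the major third.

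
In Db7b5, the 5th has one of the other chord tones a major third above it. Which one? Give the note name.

Cb

Spelling the chord: Db F Abb Cb.
The 5th is Abb. A major third above Abb is Cb.
Cb is the chord's 7th.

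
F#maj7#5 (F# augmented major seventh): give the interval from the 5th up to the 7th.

Spelling the chord: F#–A#–C##–E#.
That puts C## below E#.
3 letter names make it a third; at 3 semitones (a half step narrower than major) the quality is minor.

m3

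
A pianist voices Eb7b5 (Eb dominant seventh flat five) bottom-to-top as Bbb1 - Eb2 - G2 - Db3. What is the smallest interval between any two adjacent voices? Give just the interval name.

major 3rd

Adjacent intervals: Bbb1→Eb2 = augmented fourth; Eb2→G2 = major third; G2→Db3 = diminished fifth.
The smallest is Eb2 to G2, a major third (4 semitones).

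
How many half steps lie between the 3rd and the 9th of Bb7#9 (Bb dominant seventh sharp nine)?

11

Bb7#9 (Bb dominant seventh sharp nine) is spelled Bb, D, F, Ab, C#.
D to C# is a major seventh: 11 semitones.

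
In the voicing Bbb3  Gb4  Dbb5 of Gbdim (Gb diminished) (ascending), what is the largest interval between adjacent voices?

M6

Adjacent intervals: Bbb3→Gb4 = major sixth; Gb4→Dbb5 = diminished fifth.
The largest is Bbb3 to Gb4, a major sixth (9 semitones).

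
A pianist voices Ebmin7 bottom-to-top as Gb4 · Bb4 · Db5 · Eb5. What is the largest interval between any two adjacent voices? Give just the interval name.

M3

Adjacent intervals: Gb4→Bb4 = major third; Bb4→Db5 = minor third; Db5→Eb5 = major second.
The largest is Gb4 to Bb4, a major third (4 semitones).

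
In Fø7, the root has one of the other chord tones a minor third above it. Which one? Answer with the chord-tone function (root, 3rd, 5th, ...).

F half-diminished seventh is spelled F–A♭–C♭–E♭.
The root is F. A minor third above F is A♭.
A♭ is the chord's 3rd.

3rd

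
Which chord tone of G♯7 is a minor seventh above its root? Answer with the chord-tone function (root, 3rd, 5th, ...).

Spelling the chord: G♯ B♯ D♯ F♯.
The root is G♯. A minor seventh above G♯ is F♯.
F♯ is the chord's 7th.

7th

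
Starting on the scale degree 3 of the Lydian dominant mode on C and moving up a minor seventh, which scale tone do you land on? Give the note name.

The scale is C D E F# G A Bb.
The scale degree 3 is E; a minor seventh above that is D — scale degree 2.

D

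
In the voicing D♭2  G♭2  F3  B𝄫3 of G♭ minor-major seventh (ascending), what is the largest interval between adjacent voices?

major 7th

Adjacent intervals: D♭2→G♭2 = perfect fourth; G♭2→F3 = major seventh; F3→B𝄫3 = diminished fourth.
The largest is G♭2 to F3, a major seventh (11 semitones).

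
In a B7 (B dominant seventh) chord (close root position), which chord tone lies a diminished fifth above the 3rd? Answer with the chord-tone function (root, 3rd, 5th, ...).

7th

B7 (B dominant seventh) is spelled B D# F# A.
The 3rd is D#. A diminished fifth above D# is A.
A is the chord's 7th.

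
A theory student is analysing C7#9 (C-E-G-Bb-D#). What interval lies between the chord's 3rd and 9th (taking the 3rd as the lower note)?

So we need the interval from E up to D#.
Counting 7 letters and 11 half steps from E gives a major seventh.

major 7th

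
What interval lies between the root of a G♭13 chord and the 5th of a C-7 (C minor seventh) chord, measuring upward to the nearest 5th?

G♭13 has G♭ as its root, and C-7 (C minor seventh) has G as its 5th.
1 letter names make it a unison; at 1 semitone (a half step wider than perfect) the quality is augmented.

A1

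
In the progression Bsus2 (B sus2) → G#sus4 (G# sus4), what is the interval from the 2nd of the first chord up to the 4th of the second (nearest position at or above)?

Bsus2 (B sus2) has C# as its 2nd, and G#sus4 (G# sus4) has C# as its 4th.
C# up to C# spans 1 letter names and 0 semitones — a perfect unison.

perfect unison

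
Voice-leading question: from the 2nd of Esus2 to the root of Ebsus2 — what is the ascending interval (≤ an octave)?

diminished seventh

The 2nd of Esus2 is F#; the root of Ebsus2 is Eb.
F# up to Eb is 9 semitones, a whole step narrower than a major seventh, so the interval is diminished.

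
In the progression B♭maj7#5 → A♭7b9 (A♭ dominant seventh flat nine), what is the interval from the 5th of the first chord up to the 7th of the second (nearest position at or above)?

The 5th of B♭maj7#5 is F♯; the 7th of A♭7b9 (A♭ dominant seventh flat nine) is G♭.
F♯ up to G♭ is 0 semitones, a whole step narrower than a major second, so the interval is diminished.

diminished second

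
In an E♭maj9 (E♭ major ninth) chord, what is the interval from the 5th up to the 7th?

E♭maj9 (E♭ major ninth) is spelled E♭ G B♭ D F.
So we need the interval from B♭ up to D.
Counting 3 letters and 4 half steps from B♭ gives a major third.

major 3rd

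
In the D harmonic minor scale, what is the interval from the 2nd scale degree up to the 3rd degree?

m2

Spelling the D harmonic minor scale: D E F G A B♭ C♯.
The 2nd scale degree is E and the scale degree 3 is F.
E up to F is 1 semitone, a half step narrower than a major second, so the interval is minor.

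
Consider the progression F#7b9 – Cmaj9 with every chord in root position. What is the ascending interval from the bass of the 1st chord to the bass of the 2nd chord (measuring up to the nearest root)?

diminished fifth

The roots are F# and C.
5 letter names make it a fifth; at 6 semitones (a half step narrower than perfect) the quality is diminished.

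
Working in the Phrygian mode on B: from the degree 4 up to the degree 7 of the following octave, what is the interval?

The scale runs B C D E F# G A.
So we need the interval from E up to A.
E up to A spans 11 letter names and 17 semitones — a perfect eleventh.

perfect eleventh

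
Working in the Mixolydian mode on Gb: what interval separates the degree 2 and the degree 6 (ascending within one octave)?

The scale runs Gb Ab Bb Cb Db Eb Fb.
Degree 2 = Ab; 6th degree = Eb.
Counting 5 letters and 7 half steps from Ab gives a perfect fifth.

perfect 5th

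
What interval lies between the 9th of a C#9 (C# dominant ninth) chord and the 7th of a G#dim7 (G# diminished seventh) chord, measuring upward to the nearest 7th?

d3

The 9th of C#9 (C# dominant ninth) is D#; the 7th of G#dim7 (G# diminished seventh) is F.
From D# to F: 2 semitones over a third = diminished.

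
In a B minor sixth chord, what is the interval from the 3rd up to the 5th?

The chord tones of B minor sixth are B-D-F♯-G♯.
That puts D below F♯.
From D to F♯ is 4 semitones, exactly the major third.

major third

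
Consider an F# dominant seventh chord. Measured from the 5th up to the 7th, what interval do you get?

minor 3rd

Spelling the chord: F#, A#, C#, E.
5th = C#; 7th = E.
3 letter names make it a third; at 3 semitones (a half step narrower than major) the quality is minor.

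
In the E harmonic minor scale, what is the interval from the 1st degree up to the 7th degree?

major seventh

The scale runs E F♯ G A B C D♯.
1st degree = E; degree 7 = D♯.
E up to D♯ spans 7 letter names and 11 semitones — a major seventh.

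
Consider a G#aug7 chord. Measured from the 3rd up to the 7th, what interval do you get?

d5

Spelling the chord: G#–B#–D##–F#.
So we need the interval from B# up to F#.
B# up to F# is 6 semitones, a half step narrower than a perfect fifth, so the interval is diminished.
This 3–7 tritone is the characteristic tension at the heart of the dominant sound.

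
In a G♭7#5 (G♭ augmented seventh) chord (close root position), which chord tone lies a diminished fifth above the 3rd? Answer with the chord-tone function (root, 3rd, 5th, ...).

G♭7#5 (G♭ augmented seventh): G♭-B♭-D-F♭.
The 3rd is B♭. A diminished fifth above B♭ is F♭.
F♭ is the chord's 7th.

7th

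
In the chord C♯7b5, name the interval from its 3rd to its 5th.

C♯ dominant seventh flat five is spelled C♯, E♯, G, B.
The 3rd is E♯ and the 5th is G.
From E♯ to G: 2 semitones over a third = diminished.

diminished 3rd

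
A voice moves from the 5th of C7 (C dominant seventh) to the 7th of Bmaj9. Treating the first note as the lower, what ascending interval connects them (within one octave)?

augmented second

C7 (C dominant seventh) has G as its 5th, and Bmaj9 has A# as its 7th.
2 letter names make it a second; at 3 semitones (a half step wider than major) the quality is augmented.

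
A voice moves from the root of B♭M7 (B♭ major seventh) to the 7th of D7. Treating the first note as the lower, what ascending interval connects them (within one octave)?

The root of B♭M7 (B♭ major seventh) is B♭; the 7th of D7 is C.
From B♭ to C is 2 semitones, exactly the major second.

major second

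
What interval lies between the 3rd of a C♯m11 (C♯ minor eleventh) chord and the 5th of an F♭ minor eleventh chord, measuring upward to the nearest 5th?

C♯m11 (C♯ minor eleventh) has E as its 3rd, and F♭ minor eleventh has C♭ as its 5th.
E up to C♭ is 7 semitones, a whole step narrower than a major sixth, so the interval is diminished.

diminished 6th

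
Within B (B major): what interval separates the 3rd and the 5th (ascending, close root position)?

Bmaj: B–D#–F#.
That puts D# below F#.
From D# to F#: 3 semitones over a third = minor.

minor 3rd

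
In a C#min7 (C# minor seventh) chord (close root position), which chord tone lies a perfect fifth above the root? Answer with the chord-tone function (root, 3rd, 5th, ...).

C# minor seventh is spelled C#-E-G#-B.
The root is C#. A perfect fifth above C# is G#.
G# is the chord's 5th.

5th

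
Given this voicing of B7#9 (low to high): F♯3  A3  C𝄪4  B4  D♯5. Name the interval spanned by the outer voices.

major thirteenth

The outer voices are F♯3 and D♯5.
F♯ up to D♯ spans 13 letter names and 21 semitones — a major thirteenth.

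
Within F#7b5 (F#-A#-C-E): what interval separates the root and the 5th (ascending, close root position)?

So we need the interval from F# up to C.
From F# to C: 6 semitones over a fifth = diminished.

diminished 5th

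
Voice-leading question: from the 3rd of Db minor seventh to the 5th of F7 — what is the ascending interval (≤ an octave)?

A5

Db minor seventh has Fb as its 3rd, and F7 has C as its 5th.
5 letter names make it a fifth; at 8 semitones (a half step wider than perfect) the quality is augmented.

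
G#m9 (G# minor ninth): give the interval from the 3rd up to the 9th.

The chord tones of G#min9 are G#–B–D#–F#–A#.
So we need the interval from B up to A#.
Counting 7 letters and 11 half steps from B gives a major seventh.

major seventh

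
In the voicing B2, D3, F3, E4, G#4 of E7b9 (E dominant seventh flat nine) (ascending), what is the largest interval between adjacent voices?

Adjacent intervals: B2→D3 = minor third; D3→F3 = minor third; F3→E4 = major seventh; E4→G#4 = major third.
The largest is F3 to E4, a major seventh (11 semitones).

major 7th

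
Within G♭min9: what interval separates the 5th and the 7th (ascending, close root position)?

The chord tones of G♭min9 are G♭, B𝄫, D♭, F♭, A♭.
5th = D♭; 7th = F♭.
From D♭ to F♭: 3 semitones over a third = minor.

minor third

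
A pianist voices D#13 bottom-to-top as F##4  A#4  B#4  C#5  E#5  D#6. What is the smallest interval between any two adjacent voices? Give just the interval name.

Adjacent intervals: F##4→A#4 = minor third; A#4→B#4 = major second; B#4→C#5 = minor second; C#5→E#5 = major third; E#5→D#6 = minor seventh.
The smallest is B#4 to C#5, a minor second (1 semitone).

minor 2nd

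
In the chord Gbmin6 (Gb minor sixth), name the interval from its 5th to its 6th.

major 2nd

Spelling the chord: Gb-Bbb-Db-Eb.
So we need the interval from Db up to Eb.
Db up to Eb spans 2 letter names and 2 semitones — a major second.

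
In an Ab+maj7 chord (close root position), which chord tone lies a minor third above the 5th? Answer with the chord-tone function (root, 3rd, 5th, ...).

7th

Spelling the chord: Ab C E G.
The 5th is E. A minor third above E is G.
G is the chord's 7th.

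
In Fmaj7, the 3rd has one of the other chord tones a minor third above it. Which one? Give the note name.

Fmaj7 (F major seventh): F–A–C–E.
The 3rd is A. A minor third above A is C.
C is the chord's 5th.

C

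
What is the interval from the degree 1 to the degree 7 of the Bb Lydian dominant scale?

minor 7th

The scale runs Bb C D E F G Ab.
Degree 1 = Bb; degree 7 = Ab.
Bb up to Ab is 10 semitones, a half step narrower than a major seventh, so the interval is minor.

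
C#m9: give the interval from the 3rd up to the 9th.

The chord tones of C#m9 (C# minor ninth) are C#-E-G#-B-D#.
That puts E below D#.
Counting 7 letters and 11 half steps from E gives a major seventh.

major 7th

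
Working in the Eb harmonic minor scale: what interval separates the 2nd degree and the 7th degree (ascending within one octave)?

M6

Eb harmonic minor: Eb F Gb Ab Bb Cb D.
2nd degree = F; 7th degree = D.
F up to D spans 6 letter names and 9 semitones — a major sixth.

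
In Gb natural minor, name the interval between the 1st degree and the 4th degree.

Spelling Gb natural minor: Gb Ab Bbb Cb Db Ebb Fb.
The 1st degree is Gb and the 4th scale degree is Cb.
Counting 4 letters and 5 half steps from Gb gives a perfect fourth.

perfect fourth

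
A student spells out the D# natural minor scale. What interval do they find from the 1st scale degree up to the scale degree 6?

minor sixth

Spelling the D# natural minor scale: D# E# F# G# A# B C#.
The 1st scale degree is D# and the degree 6 is B.
6 letter names make it a sixth; at 8 semitones (a half step narrower than major) the quality is minor.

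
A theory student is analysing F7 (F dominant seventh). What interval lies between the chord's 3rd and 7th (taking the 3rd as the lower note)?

diminished fifth

F7 is spelled F–A–C–E♭.
The 3rd is A and the 7th is E♭.
A up to E♭ is 6 semitones, a half step narrower than a perfect fifth, so the interval is diminished.
That tritone between 3rd and 7th is what gives the dominant seventh its pull toward resolution.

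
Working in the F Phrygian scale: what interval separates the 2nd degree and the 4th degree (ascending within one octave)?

The scale runs F Gb Ab Bb C Db Eb.
2nd degree = Gb; scale degree 4 = Bb.
Counting 3 letters and 4 half steps from Gb gives a major third.

major third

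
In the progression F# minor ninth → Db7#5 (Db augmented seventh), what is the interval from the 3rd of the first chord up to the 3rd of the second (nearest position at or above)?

minor sixth

The 3rd of F# minor ninth is A; the 3rd of Db7#5 (Db augmented seventh) is F.
6 letter names make it a sixth; at 8 semitones (a half step narrower than major) the quality is minor.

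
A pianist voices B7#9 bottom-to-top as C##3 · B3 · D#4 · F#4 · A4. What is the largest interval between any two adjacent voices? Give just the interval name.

diminished 7th

Adjacent intervals: C##3→B3 = diminished seventh; B3→D#4 = major third; D#4→F#4 = minor third; F#4→A4 = minor third.
The largest is C##3 to B3, a diminished seventh (9 semitones).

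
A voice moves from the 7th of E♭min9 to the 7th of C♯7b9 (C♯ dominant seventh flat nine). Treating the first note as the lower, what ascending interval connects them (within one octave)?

The 7th of E♭min9 is D♭; the 7th of C♯7b9 (C♯ dominant seventh flat nine) is B.
6 letter names make it a sixth; at 10 semitones (a half step wider than major) the quality is augmented.

augmented sixth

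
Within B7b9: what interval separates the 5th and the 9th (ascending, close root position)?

diminished fifth

Spelling the chord: B-D#-F#-A-C.
5th = F#; 9th = C.
5 letter names make it a fifth; at 6 semitones (a half step narrower than perfect) the quality is diminished.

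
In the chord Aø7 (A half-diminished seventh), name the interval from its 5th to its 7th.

The chord tones of Aø7 (A half-diminished seventh) are A–C–Eb–G.
The 5th is Eb and the 7th is G.
Counting 3 letters and 4 half steps from Eb gives a major third.

major third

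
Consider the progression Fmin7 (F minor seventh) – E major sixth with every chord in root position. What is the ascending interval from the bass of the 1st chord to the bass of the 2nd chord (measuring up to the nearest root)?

M7

The roots are F and E.
F up to E spans 7 letter names and 11 semitones — a major seventh.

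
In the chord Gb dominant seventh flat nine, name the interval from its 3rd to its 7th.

diminished 5th

The chord tones of Gb7b9 (Gb dominant seventh flat nine) are Gb, Bb, Db, Fb, Abb.
The 3rd is Bb and the 7th is Fb.
From Bb to Fb: 6 semitones over a fifth = diminished.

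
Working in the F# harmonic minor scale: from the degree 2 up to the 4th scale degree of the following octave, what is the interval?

F# harmonic minor: F# G# A B C# D E#.
That puts G# below B.
From G# to B: 15 semitones over a tenth = minor.

minor tenth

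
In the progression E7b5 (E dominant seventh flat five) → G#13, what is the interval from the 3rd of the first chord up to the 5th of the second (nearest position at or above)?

perfect 5th

The 3rd of E7b5 (E dominant seventh flat five) is G#; the 5th of G#13 is D#.
Counting 5 letters and 7 half steps from G# gives a perfect fifth.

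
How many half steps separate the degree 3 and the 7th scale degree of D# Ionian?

7

The scale is D# E# F## G# A# B# C##.
F## up to C## is a perfect fifth — 7 semitones.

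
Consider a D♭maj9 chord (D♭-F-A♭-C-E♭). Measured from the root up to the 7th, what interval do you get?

Root = D♭; 7th = C.
D♭ up to C spans 7 letter names and 11 semitones — a major seventh.

major 7th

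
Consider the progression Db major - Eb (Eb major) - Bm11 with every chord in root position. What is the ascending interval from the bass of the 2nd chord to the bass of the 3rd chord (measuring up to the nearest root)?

The roots are Eb and B.
Eb up to B is 8 semitones, a half step wider than a perfect fifth, so the interval is augmented.

augmented fifth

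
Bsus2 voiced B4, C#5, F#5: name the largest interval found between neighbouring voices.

Adjacent intervals: B4→C#5 = major second; C#5→F#5 = perfect fourth.
The largest is C#5 to F#5, a perfect fourth (5 semitones).

perfect fourth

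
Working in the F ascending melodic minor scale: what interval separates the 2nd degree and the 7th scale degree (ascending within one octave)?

major sixth

F melodic minor: F G Ab Bb C D E.
That puts G below E.
Counting 6 letters and 9 half steps from G gives a major sixth.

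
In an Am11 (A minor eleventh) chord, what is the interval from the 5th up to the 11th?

m7

Spelling the chord: A–C–E–G–B–D.
The 5th is E and the 11th is D.
E up to D is 10 semitones, a half step narrower than a major seventh, so the interval is minor.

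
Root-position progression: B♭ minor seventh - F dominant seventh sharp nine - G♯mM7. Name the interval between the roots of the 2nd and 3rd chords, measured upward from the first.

augmented second

The roots are F and G♯.
F up to G♯ is 3 semitones, a half step wider than a major second, so the interval is augmented.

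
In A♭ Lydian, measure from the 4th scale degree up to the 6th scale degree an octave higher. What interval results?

minor 10th

A♭ lydian: A♭ B♭ C D E♭ F G.
That puts D below F.
From D to F: 15 semitones over a tenth = minor.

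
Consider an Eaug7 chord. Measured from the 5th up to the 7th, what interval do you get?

diminished third

E augmented seventh is spelled E, G#, B#, D.
The 5th is B# and the 7th is D.
From B# to D: 2 semitones over a third = diminished.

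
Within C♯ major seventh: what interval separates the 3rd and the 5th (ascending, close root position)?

C♯M7 (C♯ major seventh): C♯, E♯, G♯, B♯.
That puts E♯ below G♯.
From E♯ to G♯: 3 semitones over a third = minor.

minor third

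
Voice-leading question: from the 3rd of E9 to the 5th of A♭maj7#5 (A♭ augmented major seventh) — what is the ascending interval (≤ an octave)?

E9 has G♯ as its 3rd, and A♭maj7#5 (A♭ augmented major seventh) has E as its 5th.
From G♯ to E: 8 semitones over a sixth = minor.

minor sixth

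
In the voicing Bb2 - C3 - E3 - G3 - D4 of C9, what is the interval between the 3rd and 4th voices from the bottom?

m3

Those voices are E3 and G3.
3 letter names make it a third; at 3 semitones (a half step narrower than major) the quality is minor.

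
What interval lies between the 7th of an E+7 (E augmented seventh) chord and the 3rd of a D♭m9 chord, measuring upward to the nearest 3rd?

diminished 3rd

The 7th of E+7 (E augmented seventh) is D; the 3rd of D♭m9 is F♭.
D up to F♭ is 2 semitones, a whole step narrower than a major third, so the interval is diminished.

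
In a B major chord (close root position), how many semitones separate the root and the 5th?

B major is spelled B–D♯–F♯.
B to F♯ is a perfect fifth: 7 semitones.

7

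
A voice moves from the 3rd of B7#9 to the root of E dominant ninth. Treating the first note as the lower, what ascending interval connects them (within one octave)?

minor second

The 3rd of B7#9 is D#; the root of E dominant ninth is E.
D# up to E is 1 semitone, a half step narrower than a major second, so the interval is minor.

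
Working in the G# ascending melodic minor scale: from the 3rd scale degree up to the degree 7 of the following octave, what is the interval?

Spelling the G# ascending melodic minor scale: G# A# B C# D# E# F##.
So we need the interval from B up to F##.
From B to F##: 20 semitones over a twelfth = augmented.

augmented twelfth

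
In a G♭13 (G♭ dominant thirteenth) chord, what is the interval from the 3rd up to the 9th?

minor 7th

G♭13: G♭-B♭-D♭-F♭-A♭-E♭.
The 3rd is B♭ and the 9th is A♭.
7 letter names make it a seventh; at 10 semitones (a half step narrower than major) the quality is minor.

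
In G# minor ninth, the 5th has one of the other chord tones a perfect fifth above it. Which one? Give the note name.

A#

G#m9 is spelled G#, B, D#, F#, A#.
The 5th is D#. A perfect fifth above D# is A#.
A# is the chord's 9th.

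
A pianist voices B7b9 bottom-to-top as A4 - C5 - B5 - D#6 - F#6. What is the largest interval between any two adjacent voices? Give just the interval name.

Adjacent intervals: A4→C5 = minor third; C5→B5 = major seventh; B5→D#6 = major third; D#6→F#6 = minor third.
The largest is C5 to B5, a major seventh (11 semitones).

major seventh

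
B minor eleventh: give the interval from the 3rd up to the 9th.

The chord tones of Bm11 (B minor eleventh) are B D F# A C# E.
3rd = D; 9th = C#.
Counting 7 letters and 11 half steps from D gives a major seventh.

major seventh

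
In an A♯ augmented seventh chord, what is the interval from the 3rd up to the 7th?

The chord tones of A♯ augmented seventh are A♯ C𝄪 E𝄪 G♯.
The 3rd is C𝄪 and the 7th is G♯.
C𝄪 up to G♯ is 6 semitones, a half step narrower than a perfect fifth, so the interval is diminished.
That tritone between 3rd and 7th is what gives the dominant seventh its pull toward resolution.

diminished fifth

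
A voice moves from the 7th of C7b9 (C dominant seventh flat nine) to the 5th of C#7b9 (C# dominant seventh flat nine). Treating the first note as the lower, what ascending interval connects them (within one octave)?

C7b9 (C dominant seventh flat nine) has Bb as its 7th, and C#7b9 (C# dominant seventh flat nine) has G# as its 5th.
6 letter names make it a sixth; at 10 semitones (a half step wider than major) the quality is augmented.

A6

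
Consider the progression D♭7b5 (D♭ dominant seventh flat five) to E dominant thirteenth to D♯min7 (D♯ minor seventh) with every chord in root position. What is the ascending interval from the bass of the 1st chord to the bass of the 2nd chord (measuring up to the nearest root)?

The roots are D♭ and E.
2 letter names make it a second; at 3 semitones (a half step wider than major) the quality is augmented.

augmented 2nd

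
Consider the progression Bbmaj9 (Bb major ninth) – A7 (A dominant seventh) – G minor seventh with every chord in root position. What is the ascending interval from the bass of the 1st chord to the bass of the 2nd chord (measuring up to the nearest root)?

The roots are Bb and A.
Counting 7 letters and 11 half steps from Bb gives a major seventh.

major seventh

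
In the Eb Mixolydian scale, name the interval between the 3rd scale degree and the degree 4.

The scale runs Eb F G Ab Bb C Db.
The 3rd scale degree is G and the scale degree 4 is Ab.
2 letter names make it a second; at 1 semitone (a half step narrower than major) the quality is minor.

minor second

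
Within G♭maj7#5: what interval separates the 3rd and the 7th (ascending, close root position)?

G♭+maj7 (G♭ augmented major seventh): G♭ B♭ D F.
So we need the interval from B♭ up to F.
From B♭ to F is 7 semitones, exactly the perfect fifth.

P5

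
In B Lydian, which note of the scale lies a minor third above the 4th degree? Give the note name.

The scale is B C# D# E# F# G# A#.
The 4th degree is E#; a minor third above that is G# — scale degree 6.

G#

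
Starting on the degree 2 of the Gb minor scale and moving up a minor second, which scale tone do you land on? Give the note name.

The scale is Gb Ab Bbb Cb Db Ebb Fb.
The degree 2 is Ab; a minor second above that is Bbb — scale degree 3.

Bbb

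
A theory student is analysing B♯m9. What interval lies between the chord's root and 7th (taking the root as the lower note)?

minor seventh

B♯m9: B♯-D♯-F𝄪-A♯-C𝄪.
That puts B♯ below A♯.
7 letter names make it a seventh; at 10 semitones (a half step narrower than major) the quality is minor.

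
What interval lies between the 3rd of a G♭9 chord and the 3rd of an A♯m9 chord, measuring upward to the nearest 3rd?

The 3rd of G♭9 is B♭; the 3rd of A♯m9 is C♯.
B♭ up to C♯ is 3 semitones, a half step wider than a major second, so the interval is augmented.

augmented second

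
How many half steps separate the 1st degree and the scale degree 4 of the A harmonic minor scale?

The scale is A B C D E F G#.
A up to D is a perfect fourth — 5 semitones.

5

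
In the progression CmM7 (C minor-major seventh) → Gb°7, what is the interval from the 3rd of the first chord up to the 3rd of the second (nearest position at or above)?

d5

The 3rd of CmM7 (C minor-major seventh) is Eb; the 3rd of Gb°7 is Bbb.
5 letter names make it a fifth; at 6 semitones (a half step narrower than perfect) the quality is diminished.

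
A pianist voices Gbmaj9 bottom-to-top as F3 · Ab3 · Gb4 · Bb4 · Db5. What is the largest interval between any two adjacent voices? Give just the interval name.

minor seventh

Adjacent intervals: F3→Ab3 = minor third; Ab3→Gb4 = minor seventh; Gb4→Bb4 = major third; Bb4→Db5 = minor third.
The largest is Ab3 to Gb4, a minor seventh (10 semitones).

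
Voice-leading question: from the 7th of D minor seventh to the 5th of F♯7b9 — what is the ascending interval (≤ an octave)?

D minor seventh has C as its 7th, and F♯7b9 has C♯ as its 5th.
1 letter names make it a unison; at 1 semitone (a half step wider than perfect) the quality is augmented.

augmented 1st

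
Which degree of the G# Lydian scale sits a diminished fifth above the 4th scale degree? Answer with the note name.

The scale is G# A# B# C## D# E# F##.
The 4th scale degree is C##; a diminished fifth above that is G# — scale degree 1.

G#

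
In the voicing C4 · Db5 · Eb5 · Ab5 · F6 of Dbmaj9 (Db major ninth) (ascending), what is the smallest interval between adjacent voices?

M2

Adjacent intervals: C4→Db5 = minor ninth; Db5→Eb5 = major second; Eb5→Ab5 = perfect fourth; Ab5→F6 = major sixth.
The smallest is Db5 to Eb5, a major second (2 semitones).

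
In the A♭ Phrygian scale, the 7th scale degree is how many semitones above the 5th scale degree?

3

The scale is A♭ B𝄫 C♭ D♭ E♭ F♭ G♭.
E♭ up to G♭ is a minor third — 3 semitones.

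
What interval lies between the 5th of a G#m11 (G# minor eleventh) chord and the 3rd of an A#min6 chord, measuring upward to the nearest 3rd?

The 5th of G#m11 (G# minor eleventh) is D#; the 3rd of A#min6 is C#.
From D# to C#: 10 semitones over a seventh = minor.

minor 7th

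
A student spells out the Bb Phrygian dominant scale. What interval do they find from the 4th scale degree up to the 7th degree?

Bb phrygian dominant: Bb Cb D Eb F Gb Ab.
So we need the interval from Eb up to Ab.
From Eb to Ab is 5 semitones, exactly the perfect fourth.

perfect fourth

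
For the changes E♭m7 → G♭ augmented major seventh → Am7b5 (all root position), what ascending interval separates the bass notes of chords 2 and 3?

A2

The roots are G♭ and A.
From G♭ to A: 3 semitones over a second = augmented.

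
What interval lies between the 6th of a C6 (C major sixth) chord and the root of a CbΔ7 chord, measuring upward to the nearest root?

diminished 3rd

C6 (C major sixth) has A as its 6th, and CbΔ7 has Cb as its root.
A up to Cb is 2 semitones, a whole step narrower than a major third, so the interval is diminished.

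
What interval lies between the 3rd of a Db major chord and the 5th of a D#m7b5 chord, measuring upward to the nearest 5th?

major 3rd

Db major has F as its 3rd, and D#m7b5 has A as its 5th.
From F to A is 4 semitones, exactly the major third.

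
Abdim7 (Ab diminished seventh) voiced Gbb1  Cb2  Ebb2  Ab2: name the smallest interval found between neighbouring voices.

Adjacent intervals: Gbb1→Cb2 = augmented fourth; Cb2→Ebb2 = minor third; Ebb2→Ab2 = augmented fourth.
The smallest is Cb2 to Ebb2, a minor third (3 semitones).

m3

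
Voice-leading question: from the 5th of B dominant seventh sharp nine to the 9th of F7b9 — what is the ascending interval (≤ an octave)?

d2

The 5th of B dominant seventh sharp nine is F♯; the 9th of F7b9 is G♭.
2 letter names make it a second; at 0 semitones (a whole step narrower than major) the quality is diminished.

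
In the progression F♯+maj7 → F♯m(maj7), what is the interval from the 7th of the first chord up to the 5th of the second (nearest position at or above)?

The 7th of F♯+maj7 is E♯; the 5th of F♯m(maj7) is C♯.
6 letter names make it a sixth; at 8 semitones (a half step narrower than major) the quality is minor.

minor 6th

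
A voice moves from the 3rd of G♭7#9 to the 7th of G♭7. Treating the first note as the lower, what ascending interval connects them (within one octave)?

diminished fifth

The 3rd of G♭7#9 is B♭; the 7th of G♭7 is F♭.
5 letter names make it a fifth; at 6 semitones (a half step narrower than perfect) the quality is diminished.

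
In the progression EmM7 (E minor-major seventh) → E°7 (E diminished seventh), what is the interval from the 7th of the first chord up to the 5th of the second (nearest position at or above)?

The 7th of EmM7 (E minor-major seventh) is D♯; the 5th of E°7 (E diminished seventh) is B♭.
D♯ up to B♭ is 7 semitones, a whole step narrower than a major sixth, so the interval is diminished.

diminished sixth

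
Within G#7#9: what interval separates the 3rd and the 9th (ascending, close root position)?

Spelling the chord: G# B# D# F# A##.
The 3rd is B# and the 9th is A##.
Counting 7 letters and 11 half steps from B# gives a major seventh.

major seventh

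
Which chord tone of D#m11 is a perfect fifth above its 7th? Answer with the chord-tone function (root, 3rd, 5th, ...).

11th

The chord tones of D#m11 are D# F# A# C# E# G#.
The 7th is C#. A perfect fifth above C# is G#.
G# is the chord's 11th.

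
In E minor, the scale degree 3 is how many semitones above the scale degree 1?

3

The scale is E F# G A B C D.
E up to G is a minor third — 3 semitones.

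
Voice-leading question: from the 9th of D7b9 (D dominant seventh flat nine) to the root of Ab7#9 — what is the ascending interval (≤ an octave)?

D7b9 (D dominant seventh flat nine) has Eb as its 9th, and Ab7#9 has Ab as its root.
Eb up to Ab spans 4 letter names and 5 semitones — a perfect fourth.

P4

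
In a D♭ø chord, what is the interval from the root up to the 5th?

Spelling the chord: D♭-F♭-A𝄫-C♭.
The root is D♭ and the 5th is A𝄫.
From D♭ to A𝄫: 6 semitones over a fifth = diminished.

diminished fifth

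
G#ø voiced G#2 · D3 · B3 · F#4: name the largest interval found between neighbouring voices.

major 6th

Adjacent intervals: G#2→D3 = diminished fifth; D3→B3 = major sixth; B3→F#4 = perfect fifth.
The largest is D3 to B3, a major sixth (9 semitones).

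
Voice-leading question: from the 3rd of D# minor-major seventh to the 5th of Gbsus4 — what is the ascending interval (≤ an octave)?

The 3rd of D# minor-major seventh is F#; the 5th of Gbsus4 is Db.
6 letter names make it a sixth; at 7 semitones (a whole step narrower than major) the quality is diminished.

d6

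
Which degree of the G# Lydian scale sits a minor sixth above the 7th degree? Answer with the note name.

The scale is G# A# B# C## D# E# F##.
The 7th degree is F##; a minor sixth above that is D# — scale degree 5.

D#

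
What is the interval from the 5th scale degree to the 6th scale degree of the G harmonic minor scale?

Spelling the G harmonic minor scale: G A Bb C D Eb F#.
5th scale degree = D; degree 6 = Eb.
D up to Eb is 1 semitone, a half step narrower than a major second, so the interval is minor.

minor second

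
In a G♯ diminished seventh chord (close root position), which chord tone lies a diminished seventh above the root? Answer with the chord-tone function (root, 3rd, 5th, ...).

7th

G♯dim7 is spelled G♯ B D F.
The root is G♯. A diminished seventh above G♯ is F.
F is the chord's 7th.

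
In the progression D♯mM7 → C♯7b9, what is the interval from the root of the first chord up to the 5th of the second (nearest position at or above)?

The root of D♯mM7 is D♯; the 5th of C♯7b9 is G♯.
Counting 4 letters and 5 half steps from D♯ gives a perfect fourth.

perfect fourth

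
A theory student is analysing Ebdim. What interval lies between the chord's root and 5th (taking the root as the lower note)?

diminished fifth

Eb° is spelled Eb Gb Bbb.
So we need the interval from Eb up to Bbb.
From Eb to Bbb: 6 semitones over a fifth = diminished.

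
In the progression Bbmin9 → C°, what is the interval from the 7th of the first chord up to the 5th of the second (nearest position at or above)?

The 7th of Bbmin9 is Ab; the 5th of C° is Gb.
From Ab to Gb: 10 semitones over a seventh = minor.

minor 7th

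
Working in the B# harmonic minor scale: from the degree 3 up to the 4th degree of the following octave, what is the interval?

major 9th

The scale runs B# C## D# E# F## G# A##.
The degree 3 is D# and the 4th degree (up an octave) is E#.
D# up to E# spans 9 letter names and 14 semitones — a major ninth.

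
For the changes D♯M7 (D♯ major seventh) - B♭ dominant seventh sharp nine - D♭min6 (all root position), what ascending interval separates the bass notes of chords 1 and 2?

The roots are D♯ and B♭.
6 letter names make it a sixth; at 7 semitones (a whole step narrower than major) the quality is diminished.

diminished sixth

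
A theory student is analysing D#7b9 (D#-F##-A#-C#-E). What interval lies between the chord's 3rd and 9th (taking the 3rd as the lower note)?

diminished 7th

The 3rd is F## and the 9th is E.
7 letter names make it a seventh; at 9 semitones (a whole step narrower than major) the quality is diminished.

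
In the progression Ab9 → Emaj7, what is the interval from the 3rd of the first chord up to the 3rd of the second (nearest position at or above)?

Ab9 has C as its 3rd, and Emaj7 has G# as its 3rd.
5 letter names make it a fifth; at 8 semitones (a half step wider than perfect) the quality is augmented.

augmented fifth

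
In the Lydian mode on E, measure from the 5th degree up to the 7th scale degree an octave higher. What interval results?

major tenth

Spelling the Lydian mode on E: E F# G# A# B C# D#.
That puts B below D#.
B up to D# spans 10 letter names and 16 semitones — a major tenth.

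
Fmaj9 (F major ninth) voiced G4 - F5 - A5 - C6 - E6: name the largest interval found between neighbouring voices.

Adjacent intervals: G4→F5 = minor seventh; F5→A5 = major third; A5→C6 = minor third; C6→E6 = major third.
The largest is G4 to F5, a minor seventh (10 semitones).

minor seventh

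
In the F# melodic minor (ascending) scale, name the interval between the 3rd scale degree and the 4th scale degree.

F# melodic minor: F# G# A B C# D# E#.
So we need the interval from A up to B.
From A to B is 2 semitones, exactly the major second.

major second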